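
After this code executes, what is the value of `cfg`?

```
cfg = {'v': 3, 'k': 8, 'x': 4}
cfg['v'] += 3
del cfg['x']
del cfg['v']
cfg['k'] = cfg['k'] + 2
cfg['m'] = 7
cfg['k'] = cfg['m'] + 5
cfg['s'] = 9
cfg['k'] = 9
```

cfg['v'] = 3+3 = 6 → {'v': 6, 'k': 8, 'x': 4}
del 'x' → {'v': 6, 'k': 8}
del 'v' → {'k': 8}
cfg['k'] = cfg['k']+2 = 10 → {'k': 10}
cfg['m'] = 7 → {'k': 10, 'm': 7}
cfg['k'] = cfg['m']+5 = 12 → {'k': 12, 'm': 7}
cfg['s'] = 9 → {'k': 12, 'm': 7, 's': 9}
cfg['k'] = 9 → {'k': 9, 'm': 7, 's': 9}

{'k': 9, 'm': 7, 's': 9}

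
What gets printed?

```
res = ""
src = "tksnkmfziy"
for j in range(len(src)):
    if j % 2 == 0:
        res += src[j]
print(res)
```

tskfi

j=0: add 't' → 't'
j=1: skip
j=2: add 's' → 'ts'
j=3: skip
j=4: add 'k' → 'tsk'
j=5: skip
j=6: add 'f' → 'tskf'
j=7: skip
j=8: add 'i' → 'tskfi'
j=9: skip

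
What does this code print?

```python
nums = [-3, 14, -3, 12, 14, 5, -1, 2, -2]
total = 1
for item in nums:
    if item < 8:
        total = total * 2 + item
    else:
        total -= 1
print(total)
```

-106

item=-3: <8, total = 1*2+(-3) = -1
item=14: not <8, total = (-1)-1 = -2
item=-3: <8, total = (-2)*2+(-3) = -7
item=12: not <8, total = (-7)-1 = -8
item=14: not <8, total = (-8)-1 = -9
item=5: <8, total = (-9)*2+5 = -13
item=-1: <8, total = (-13)*2+(-1) = -27
item=2: <8, total = (-27)*2+2 = -52
item=-2: <8, total = (-52)*2+(-2) = -106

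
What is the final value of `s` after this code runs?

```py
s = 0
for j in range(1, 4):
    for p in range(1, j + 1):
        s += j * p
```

j=1,p=1: s = 0+1 = 1
j=2,p=1: s = 1+2 = 3
j=2,p=2: s = 3+4 = 7
j=3,p=1: s = 7+3 = 10
j=3,p=2: s = 10+6 = 16
j=3,p=3: s = 16+9 = 25

25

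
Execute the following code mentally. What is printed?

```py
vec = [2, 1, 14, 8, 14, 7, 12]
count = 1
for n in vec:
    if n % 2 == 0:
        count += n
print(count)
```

51

n=2: even, count = 1+2 = 3
n=1: not even
n=14: even, count = 3+14 = 17
n=8: even, count = 17+8 = 25
n=14: even, count = 25+14 = 39
n=7: not even
n=12: even, count = 39+12 = 51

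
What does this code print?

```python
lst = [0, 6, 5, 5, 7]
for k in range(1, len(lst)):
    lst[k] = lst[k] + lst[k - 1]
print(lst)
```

k=1: lst[1] = 6+0 = 6 → [0, 6, 5, 5, 7]
k=2: lst[2] = 5+6 = 11 → [0, 6, 11, 5, 7]
k=3: lst[3] = 5+11 = 16 → [0, 6, 11, 16, 7]
k=4: lst[4] = 7+16 = 23 → [0, 6, 11, 16, 23]

[0, 6, 11, 16, 23]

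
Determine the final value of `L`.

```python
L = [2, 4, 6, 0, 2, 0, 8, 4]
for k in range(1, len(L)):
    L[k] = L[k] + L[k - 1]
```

k=1: L[1] = 4+2 = 6 → [2, 6, 6, 0, 2, 0, 8, 4]
k=2: L[2] = 6+6 = 12 → [2, 6, 12, 0, 2, 0, 8, 4]
k=3: L[3] = 0+12 = 12 → [2, 6, 12, 12, 2, 0, 8, 4]
k=4: L[4] = 2+12 = 14 → [2, 6, 12, 12, 14, 0, 8, 4]
k=5: L[5] = 0+14 = 14 → [2, 6, 12, 12, 14, 14, 8, 4]
k=6: L[6] = 8+14 = 22 → [2, 6, 12, 12, 14, 14, 22, 4]
k=7: L[7] = 4+22 = 26 → [2, 6, 12, 12, 14, 14, 22, 26]

[2, 6, 12, 12, 14, 14, 22, 26]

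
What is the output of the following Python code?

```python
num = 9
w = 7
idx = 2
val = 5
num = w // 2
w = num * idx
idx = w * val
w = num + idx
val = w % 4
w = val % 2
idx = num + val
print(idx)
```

4

num = 7//2 = 3
w = 3*2 = 6
idx = 6*5 = 30
w = 3+30 = 33
val = 33%4 = 1
w = 1%2 = 1
idx = 3+1 = 4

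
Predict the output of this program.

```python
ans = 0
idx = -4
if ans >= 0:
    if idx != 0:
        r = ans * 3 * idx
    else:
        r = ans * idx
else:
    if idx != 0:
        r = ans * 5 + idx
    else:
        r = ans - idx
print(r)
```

0

ans=0, idx=-4
ans >= 0 is True; idx != 0 is True
→ r = ans * 3 * idx = 0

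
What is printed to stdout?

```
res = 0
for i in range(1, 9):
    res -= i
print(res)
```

i=1: res = 0-1 = -1
i=2: res = (-1)-2 = -3
i=3: res = (-3)-3 = -6
i=4: res = (-6)-4 = -10
i=5: res = (-10)-5 = -15
i=6: res = (-15)-6 = -21
i=7: res = (-21)-7 = -28
i=8: res = (-28)-8 = -36

-36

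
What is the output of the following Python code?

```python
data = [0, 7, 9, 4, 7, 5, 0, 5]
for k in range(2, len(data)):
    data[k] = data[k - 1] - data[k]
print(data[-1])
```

-23

k=2: data[2] = 7-9 = -2 → [0, 7, -2, 4, 7, 5, 0, 5]
k=3: data[3] = (-2)-4 = -6 → [0, 7, -2, -6, 7, 5, 0, 5]
k=4: data[4] = (-6)-7 = -13 → [0, 7, -2, -6, -13, 5, 0, 5]
k=5: data[5] = (-13)-5 = -18 → [0, 7, -2, -6, -13, -18, 0, 5]
k=6: data[6] = (-18)-0 = -18 → [0, 7, -2, -6, -13, -18, -18, 5]
k=7: data[7] = (-18)-5 = -23 → [0, 7, -2, -6, -13, -18, -18, -23]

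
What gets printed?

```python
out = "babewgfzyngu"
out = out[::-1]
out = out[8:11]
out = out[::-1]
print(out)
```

abe

reverse → 'ugnyzfgwebab'
slice [8:11] → 'eba'
reverse → 'abe'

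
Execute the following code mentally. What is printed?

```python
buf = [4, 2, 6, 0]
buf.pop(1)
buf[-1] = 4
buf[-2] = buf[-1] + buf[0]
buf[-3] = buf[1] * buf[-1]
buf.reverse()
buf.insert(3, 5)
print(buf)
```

[4, 8, 32, 5]

pop(1) removes 2 → [4, 6, 0]
buf[-1] = 4 → [4, 6, 4]
buf[-2] = buf[-1]+buf[0] = 4+4 = 8 → [4, 8, 4]
buf[-3] = buf[1]*buf[-1] = 8*4 = 32 → [32, 8, 4]
reverse → [4, 8, 32]
insert 5 at 3 → [4, 8, 32, 5]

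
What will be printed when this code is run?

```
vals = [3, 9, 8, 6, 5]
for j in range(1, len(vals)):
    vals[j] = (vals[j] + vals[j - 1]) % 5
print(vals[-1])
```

1

j=1: vals[1] = (9+3)%5 = 2 → [3, 2, 8, 6, 5]
j=2: vals[2] = (8+2)%5 = 0 → [3, 2, 0, 6, 5]
j=3: vals[3] = (6+0)%5 = 1 → [3, 2, 0, 1, 5]
j=4: vals[4] = (5+1)%5 = 1 → [3, 2, 0, 1, 1]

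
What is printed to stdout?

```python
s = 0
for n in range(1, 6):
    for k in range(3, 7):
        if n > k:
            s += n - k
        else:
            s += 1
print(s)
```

n=1,k=3: not 1>3, s = 0+1 = 1
n=1,k=4: not 1>4, s = 1+1 = 2
n=1,k=5: not 1>5, s = 2+1 = 3
n=1,k=6: not 1>6, s = 3+1 = 4
n=2,k=3: not 2>3, s = 4+1 = 5
n=2,k=4: not 2>4, s = 5+1 = 6
n=2,k=5: not 2>5, s = 6+1 = 7
n=2,k=6: not 2>6, s = 7+1 = 8
n=3,k=3: not 3>3, s = 8+1 = 9
n=3,k=4: not 3>4, s = 9+1 = 10
n=3,k=5: not 3>5, s = 10+1 = 11
n=3,k=6: not 3>6, s = 11+1 = 12
n=4,k=3: 4>3, s = 12+1 = 13
n=4,k=4: not 4>4, s = 13+1 = 14
n=4,k=5: not 4>5, s = 14+1 = 15
n=4,k=6: not 4>6, s = 15+1 = 16
n=5,k=3: 5>3, s = 16+2 = 18
n=5,k=4: 5>4, s = 18+1 = 19
n=5,k=5: not 5>5, s = 19+1 = 20
n=5,k=6: not 5>6, s = 20+1 = 21

21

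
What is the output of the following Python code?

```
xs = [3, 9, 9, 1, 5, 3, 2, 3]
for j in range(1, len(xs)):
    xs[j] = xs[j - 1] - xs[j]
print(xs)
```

[3, -6, -15, -16, -21, -24, -26, -29]

j=1: xs[1] = 3-9 = -6 → [3, -6, 9, 1, 5, 3, 2, 3]
j=2: xs[2] = (-6)-9 = -15 → [3, -6, -15, 1, 5, 3, 2, 3]
j=3: xs[3] = (-15)-1 = -16 → [3, -6, -15, -16, 5, 3, 2, 3]
j=4: xs[4] = (-16)-5 = -21 → [3, -6, -15, -16, -21, 3, 2, 3]
j=5: xs[5] = (-21)-3 = -24 → [3, -6, -15, -16, -21, -24, 2, 3]
j=6: xs[6] = (-24)-2 = -26 → [3, -6, -15, -16, -21, -24, -26, 3]
j=7: xs[7] = (-26)-3 = -29 → [3, -6, -15, -16, -21, -24, -26, -29]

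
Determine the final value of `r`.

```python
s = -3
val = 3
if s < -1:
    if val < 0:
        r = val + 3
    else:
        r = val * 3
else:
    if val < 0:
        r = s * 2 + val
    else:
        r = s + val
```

s=-3, val=3
s < -1 is True; val < 0 is False
→ r = val * 3 = 9

9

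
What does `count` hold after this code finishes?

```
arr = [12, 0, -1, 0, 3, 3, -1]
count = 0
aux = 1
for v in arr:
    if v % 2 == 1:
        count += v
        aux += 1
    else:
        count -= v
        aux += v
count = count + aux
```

9

v=12: not odd, count = 0-12 = -12; aux=13
v=0: not odd, count = (-12)-0 = -12; aux=13
v=-1: odd, count = (-12)+(-1) = -13; aux=14
v=0: not odd, count = (-13)-0 = -13; aux=14
v=3: odd, count = (-13)+3 = -10; aux=15
v=3: odd, count = (-10)+3 = -7; aux=16
v=-1: odd, count = (-7)+(-1) = -8; aux=17
count+aux = (-8)+17 = 9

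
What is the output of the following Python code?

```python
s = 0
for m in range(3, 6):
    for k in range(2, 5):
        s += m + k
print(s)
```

63

m=3,k=2: s = 0+5 = 5
m=3,k=3: s = 5+6 = 11
m=3,k=4: s = 11+7 = 18
m=4,k=2: s = 18+6 = 24
m=4,k=3: s = 24+7 = 31
m=4,k=4: s = 31+8 = 39
m=5,k=2: s = 39+7 = 46
m=5,k=3: s = 46+8 = 54
m=5,k=4: s = 54+9 = 63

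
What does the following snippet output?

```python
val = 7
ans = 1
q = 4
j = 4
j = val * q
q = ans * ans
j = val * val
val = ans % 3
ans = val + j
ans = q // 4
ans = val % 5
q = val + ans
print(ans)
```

j = 7*4 = 28
q = 1*1 = 1
j = 7*7 = 49
val = 1%3 = 1
ans = 1+49 = 50
ans = 1//4 = 0
ans = 1%5 = 1
q = 1+1 = 2

1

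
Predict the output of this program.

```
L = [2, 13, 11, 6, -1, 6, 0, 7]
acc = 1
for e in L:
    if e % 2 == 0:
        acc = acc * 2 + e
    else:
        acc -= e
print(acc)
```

-127

e=2: even, acc = 1*2+2 = 4
e=13: not even, acc = 4-13 = -9
e=11: not even, acc = (-9)-11 = -20
e=6: even, acc = (-20)*2+6 = -34
e=-1: not even, acc = (-34)-(-1) = -33
e=6: even, acc = (-33)*2+6 = -60
e=0: even, acc = (-60)*2+0 = -120
e=7: not even, acc = (-120)-7 = -127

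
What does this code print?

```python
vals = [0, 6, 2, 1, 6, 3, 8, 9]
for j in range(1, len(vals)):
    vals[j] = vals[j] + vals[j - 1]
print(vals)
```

j=1: vals[1] = 6+0 = 6 → [0, 6, 2, 1, 6, 3, 8, 9]
j=2: vals[2] = 2+6 = 8 → [0, 6, 8, 1, 6, 3, 8, 9]
j=3: vals[3] = 1+8 = 9 → [0, 6, 8, 9, 6, 3, 8, 9]
j=4: vals[4] = 6+9 = 15 → [0, 6, 8, 9, 15, 3, 8, 9]
j=5: vals[5] = 3+15 = 18 → [0, 6, 8, 9, 15, 18, 8, 9]
j=6: vals[6] = 8+18 = 26 → [0, 6, 8, 9, 15, 18, 26, 9]
j=7: vals[7] = 9+26 = 35 → [0, 6, 8, 9, 15, 18, 26, 35]

[0, 6, 8, 9, 15, 18, 26, 35]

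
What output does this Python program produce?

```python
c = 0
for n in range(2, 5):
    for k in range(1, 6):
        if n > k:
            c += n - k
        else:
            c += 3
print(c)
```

37

n=2,k=1: 2>1, c = 0+1 = 1
n=2,k=2: not 2>2, c = 1+3 = 4
n=2,k=3: not 2>3, c = 4+3 = 7
n=2,k=4: not 2>4, c = 7+3 = 10
n=2,k=5: not 2>5, c = 10+3 = 13
n=3,k=1: 3>1, c = 13+2 = 15
n=3,k=2: 3>2, c = 15+1 = 16
n=3,k=3: not 3>3, c = 16+3 = 19
n=3,k=4: not 3>4, c = 19+3 = 22
n=3,k=5: not 3>5, c = 22+3 = 25
n=4,k=1: 4>1, c = 25+3 = 28
n=4,k=2: 4>2, c = 28+2 = 30
n=4,k=3: 4>3, c = 30+1 = 31
n=4,k=4: not 4>4, c = 31+3 = 34
n=4,k=5: not 4>5, c = 34+3 = 37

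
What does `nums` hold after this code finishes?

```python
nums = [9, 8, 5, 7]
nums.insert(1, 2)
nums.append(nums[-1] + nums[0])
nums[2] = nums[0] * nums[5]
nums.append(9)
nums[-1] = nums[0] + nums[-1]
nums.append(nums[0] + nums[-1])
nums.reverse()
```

insert 2 at 1 → [9, 2, 8, 5, 7]
append nums[-1]+nums[0] = 7+9 = 16 → [9, 2, 8, 5, 7, 16]
nums[2] = nums[0]*nums[5] = 9*16 = 144 → [9, 2, 144, 5, 7, 16]
append 9 → [9, 2, 144, 5, 7, 16, 9]
nums[-1] = nums[0]+nums[-1] = 9+9 = 18 → [9, 2, 144, 5, 7, 16, 18]
append nums[0]+nums[-1] = 9+18 = 27 → [9, 2, 144, 5, 7, 16, 18, 27]
reverse → [27, 18, 16, 7, 5, 144, 2, 9]

[27, 18, 16, 7, 5, 144, 2, 9]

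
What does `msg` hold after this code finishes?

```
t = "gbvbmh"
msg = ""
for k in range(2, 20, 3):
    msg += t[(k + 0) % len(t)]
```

k=2: add t[2]='v' → 'v'
k=5: add t[5]='h' → 'vh'
k=8: add t[2]='v' → 'vhv'
k=11: add t[5]='h' → 'vhvh'
k=14: add t[2]='v' → 'vhvhv'
k=17: add t[5]='h' → 'vhvhvh'

'vhvhvh'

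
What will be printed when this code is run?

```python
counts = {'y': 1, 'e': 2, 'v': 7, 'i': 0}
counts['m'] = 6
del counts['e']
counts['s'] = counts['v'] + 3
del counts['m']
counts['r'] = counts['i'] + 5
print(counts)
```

counts['m'] = 6 → {'y': 1, 'e': 2, 'v': 7, 'i': 0, 'm': 6}
del 'e' → {'y': 1, 'v': 7, 'i': 0, 'm': 6}
counts['s'] = counts['v']+3 = 10 → {'y': 1, 'v': 7, 'i': 0, 'm': 6, 's': 10}
del 'm' → {'y': 1, 'v': 7, 'i': 0, 's': 10}
counts['r'] = counts['i']+5 = 5 → {'y': 1, 'v': 7, 'i': 0, 's': 10, 'r': 5}

{'y': 1, 'v': 7, 'i': 0, 's': 10, 'r': 5}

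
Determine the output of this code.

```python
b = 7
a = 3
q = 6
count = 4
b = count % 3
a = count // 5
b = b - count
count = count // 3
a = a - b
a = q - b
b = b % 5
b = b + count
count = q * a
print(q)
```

6

b = 4%3 = 1
a = 4//5 = 0
b = 1-4 = -3
count = 4//3 = 1
a = 0-(-3) = 3
a = 6-(-3) = 9
b = (-3)%5 = 2
b = 2+1 = 3
count = 6*9 = 54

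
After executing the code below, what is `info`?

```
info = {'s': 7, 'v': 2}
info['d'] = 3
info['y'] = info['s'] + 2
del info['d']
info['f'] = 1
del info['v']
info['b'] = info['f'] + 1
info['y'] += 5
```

{'s': 7, 'y': 14, 'f': 1, 'b': 2}

info['d'] = 3 → {'s': 7, 'v': 2, 'd': 3}
info['y'] = info['s']+2 = 9 → {'s': 7, 'v': 2, 'd': 3, 'y': 9}
del 'd' → {'s': 7, 'v': 2, 'y': 9}
info['f'] = 1 → {'s': 7, 'v': 2, 'y': 9, 'f': 1}
del 'v' → {'s': 7, 'y': 9, 'f': 1}
info['b'] = info['f']+1 = 2 → {'s': 7, 'y': 9, 'f': 1, 'b': 2}
info['y'] = 9+5 = 14 → {'s': 7, 'y': 14, 'f': 1, 'b': 2}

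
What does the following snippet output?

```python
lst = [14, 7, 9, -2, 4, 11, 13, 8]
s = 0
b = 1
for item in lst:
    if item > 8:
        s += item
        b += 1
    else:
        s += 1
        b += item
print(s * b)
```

1122

item=14: >8, s = 0+14 = 14; b=2
item=7: not >8, s = 14+1 = 15; b=9
item=9: >8, s = 15+9 = 24; b=10
item=-2: not >8, s = 24+1 = 25; b=8
item=4: not >8, s = 25+1 = 26; b=12
item=11: >8, s = 26+11 = 37; b=13
item=13: >8, s = 37+13 = 50; b=14
item=8: not >8, s = 50+1 = 51; b=22
s*b = 51*22 = 1122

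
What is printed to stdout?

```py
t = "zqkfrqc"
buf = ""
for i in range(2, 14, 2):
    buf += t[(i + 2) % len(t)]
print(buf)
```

rcqfqz

i=2: add t[4]='r' → 'r'
i=4: add t[6]='c' → 'rc'
i=6: add t[1]='q' → 'rcq'
i=8: add t[3]='f' → 'rcqf'
i=10: add t[5]='q' → 'rcqfq'
i=12: add t[0]='z' → 'rcqfqz'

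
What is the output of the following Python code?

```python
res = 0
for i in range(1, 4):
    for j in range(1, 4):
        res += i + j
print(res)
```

36

i=1,j=1: res = 0+2 = 2
i=1,j=2: res = 2+3 = 5
i=1,j=3: res = 5+4 = 9
i=2,j=1: res = 9+3 = 12
i=2,j=2: res = 12+4 = 16
i=2,j=3: res = 16+5 = 21
i=3,j=1: res = 21+4 = 25
i=3,j=2: res = 25+5 = 30
i=3,j=3: res = 30+6 = 36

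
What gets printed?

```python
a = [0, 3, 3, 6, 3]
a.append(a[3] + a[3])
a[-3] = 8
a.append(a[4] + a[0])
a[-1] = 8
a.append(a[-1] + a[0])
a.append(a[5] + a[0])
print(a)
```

append a[3]+a[3] = 6+6 = 12 → [0, 3, 3, 6, 3, 12]
a[-3] = 8 → [0, 3, 3, 8, 3, 12]
append a[4]+a[0] = 3+0 = 3 → [0, 3, 3, 8, 3, 12, 3]
a[-1] = 8 → [0, 3, 3, 8, 3, 12, 8]
append a[-1]+a[0] = 8+0 = 8 → [0, 3, 3, 8, 3, 12, 8, 8]
append a[5]+a[0] = 12+0 = 12 → [0, 3, 3, 8, 3, 12, 8, 8, 12]

[0, 3, 3, 8, 3, 12, 8, 8, 12]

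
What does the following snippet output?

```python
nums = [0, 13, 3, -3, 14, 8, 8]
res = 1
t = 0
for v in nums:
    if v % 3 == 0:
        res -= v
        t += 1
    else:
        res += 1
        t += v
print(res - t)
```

-41

v=0: %3==0, res = 1-0 = 1; t=1
v=13: not %3==0, res = 1+1 = 2; t=14
v=3: %3==0, res = 2-3 = -1; t=15
v=-3: %3==0, res = (-1)-(-3) = 2; t=16
v=14: not %3==0, res = 2+1 = 3; t=30
v=8: not %3==0, res = 3+1 = 4; t=38
v=8: not %3==0, res = 4+1 = 5; t=46
res-t = 5-46 = -41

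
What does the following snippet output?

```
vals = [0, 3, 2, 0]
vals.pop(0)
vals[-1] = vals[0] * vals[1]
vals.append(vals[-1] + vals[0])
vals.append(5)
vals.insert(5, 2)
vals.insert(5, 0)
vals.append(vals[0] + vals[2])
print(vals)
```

pop(0) removes 0 → [3, 2, 0]
vals[-1] = vals[0]*vals[1] = 3*2 = 6 → [3, 2, 6]
append vals[-1]+vals[0] = 6+3 = 9 → [3, 2, 6, 9]
append 5 → [3, 2, 6, 9, 5]
insert 2 at 5 → [3, 2, 6, 9, 5, 2]
insert 0 at 5 → [3, 2, 6, 9, 5, 0, 2]
append vals[0]+vals[2] = 3+6 = 9 → [3, 2, 6, 9, 5, 0, 2, 9]

[3, 2, 6, 9, 5, 0, 2, 9]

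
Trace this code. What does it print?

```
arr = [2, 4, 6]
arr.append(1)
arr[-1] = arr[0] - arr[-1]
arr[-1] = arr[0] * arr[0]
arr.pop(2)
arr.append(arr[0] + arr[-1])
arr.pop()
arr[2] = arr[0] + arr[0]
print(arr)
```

append 1 → [2, 4, 6, 1]
arr[-1] = arr[0]-arr[-1] = 2-1 = 1 → [2, 4, 6, 1]
arr[-1] = arr[0]*arr[0] = 2*2 = 4 → [2, 4, 6, 4]
pop(2) removes 6 → [2, 4, 4]
append arr[0]+arr[-1] = 2+4 = 6 → [2, 4, 4, 6]
pop() removes 6 → [2, 4, 4]
arr[2] = arr[0]+arr[0] = 2+2 = 4 → [2, 4, 4]

[2, 4, 4]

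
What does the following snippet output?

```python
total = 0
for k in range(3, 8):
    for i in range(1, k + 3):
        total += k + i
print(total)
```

330

k=3,i=1: total = 0+4 = 4
k=3,i=2: total = 4+5 = 9
k=3,i=3: total = 9+6 = 15
k=3,i=4: total = 15+7 = 22
k=3,i=5: total = 22+8 = 30
k=4,i=1: total = 30+5 = 35
k=4,i=2: total = 35+6 = 41
k=4,i=3: total = 41+7 = 48
k=4,i=4: total = 48+8 = 56
k=4,i=5: total = 56+9 = 65
k=4,i=6: total = 65+10 = 75
k=5,i=1: total = 75+6 = 81
k=5,i=2: total = 81+7 = 88
k=5,i=3: total = 88+8 = 96
k=5,i=4: total = 96+9 = 105
k=5,i=5: total = 105+10 = 115
k=5,i=6: total = 115+11 = 126
k=5,i=7: total = 126+12 = 138
k=6,i=1: total = 138+7 = 145
k=6,i=2: total = 145+8 = 153
k=6,i=3: total = 153+9 = 162
k=6,i=4: total = 162+10 = 172
k=6,i=5: total = 172+11 = 183
k=6,i=6: total = 183+12 = 195
k=6,i=7: total = 195+13 = 208
k=6,i=8: total = 208+14 = 222
k=7,i=1: total = 222+8 = 230
k=7,i=2: total = 230+9 = 239
k=7,i=3: total = 239+10 = 249
k=7,i=4: total = 249+11 = 260
k=7,i=5: total = 260+12 = 272
k=7,i=6: total = 272+13 = 285
k=7,i=7: total = 285+14 = 299
k=7,i=8: total = 299+15 = 314
k=7,i=9: total = 314+16 = 330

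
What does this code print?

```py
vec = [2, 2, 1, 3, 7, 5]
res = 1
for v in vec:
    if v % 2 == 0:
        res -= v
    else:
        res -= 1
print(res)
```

v=2: even, res = 1-2 = -1
v=2: even, res = (-1)-2 = -3
v=1: not even, res = (-3)-1 = -4
v=3: not even, res = (-4)-1 = -5
v=7: not even, res = (-5)-1 = -6
v=5: not even, res = (-6)-1 = -7

-7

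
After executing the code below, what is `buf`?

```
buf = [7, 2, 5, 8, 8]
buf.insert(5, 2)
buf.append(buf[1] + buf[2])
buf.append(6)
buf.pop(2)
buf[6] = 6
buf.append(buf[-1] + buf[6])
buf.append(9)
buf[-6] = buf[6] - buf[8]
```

insert 2 at 5 → [7, 2, 5, 8, 8, 2]
append buf[1]+buf[2] = 2+5 = 7 → [7, 2, 5, 8, 8, 2, 7]
append 6 → [7, 2, 5, 8, 8, 2, 7, 6]
pop(2) removes 5 → [7, 2, 8, 8, 2, 7, 6]
buf[6] = 6 → [7, 2, 8, 8, 2, 7, 6]
append buf[-1]+buf[6] = 6+6 = 12 → [7, 2, 8, 8, 2, 7, 6, 12]
append 9 → [7, 2, 8, 8, 2, 7, 6, 12, 9]
buf[-6] = buf[6]-buf[8] = 6-9 = -3 → [7, 2, 8, -3, 2, 7, 6, 12, 9]

[7, 2, 8, -3, 2, 7, 6, 12, 9]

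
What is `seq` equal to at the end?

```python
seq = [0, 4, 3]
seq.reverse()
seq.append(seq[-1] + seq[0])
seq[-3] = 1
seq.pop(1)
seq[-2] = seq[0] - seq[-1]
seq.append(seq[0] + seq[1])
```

reverse → [3, 4, 0]
append seq[-1]+seq[0] = 0+3 = 3 → [3, 4, 0, 3]
seq[-3] = 1 → [3, 1, 0, 3]
pop(1) removes 1 → [3, 0, 3]
seq[-2] = seq[0]-seq[-1] = 3-3 = 0 → [3, 0, 3]
append seq[0]+seq[1] = 3+0 = 3 → [3, 0, 3, 3]

[3, 0, 3, 3]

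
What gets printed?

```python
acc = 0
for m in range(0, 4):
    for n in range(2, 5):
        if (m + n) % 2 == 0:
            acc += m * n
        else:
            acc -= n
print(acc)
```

m=0,n=2: even sum, acc = 0+0 = 0
m=0,n=3: odd sum, acc = 0-3 = -3
m=0,n=4: even sum, acc = (-3)+0 = -3
m=1,n=2: odd sum, acc = (-3)-2 = -5
m=1,n=3: even sum, acc = (-5)+3 = -2
m=1,n=4: odd sum, acc = (-2)-4 = -6
m=2,n=2: even sum, acc = (-6)+4 = -2
m=2,n=3: odd sum, acc = (-2)-3 = -5
m=2,n=4: even sum, acc = (-5)+8 = 3
m=3,n=2: odd sum, acc = 3-2 = 1
m=3,n=3: even sum, acc = 1+9 = 10
m=3,n=4: odd sum, acc = 10-4 = 6

6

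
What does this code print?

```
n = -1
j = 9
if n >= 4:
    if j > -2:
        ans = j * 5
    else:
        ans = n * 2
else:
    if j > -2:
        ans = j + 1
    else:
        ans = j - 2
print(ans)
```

10

n=-1, j=9
n >= 4 is False; j > -2 is True
→ ans = j + 1 = 10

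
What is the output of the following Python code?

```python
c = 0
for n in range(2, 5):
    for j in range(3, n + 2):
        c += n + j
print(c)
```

n=2,j=3: c = 0+5 = 5
n=3,j=3: c = 5+6 = 11
n=3,j=4: c = 11+7 = 18
n=4,j=3: c = 18+7 = 25
n=4,j=4: c = 25+8 = 33
n=4,j=5: c = 33+9 = 42

42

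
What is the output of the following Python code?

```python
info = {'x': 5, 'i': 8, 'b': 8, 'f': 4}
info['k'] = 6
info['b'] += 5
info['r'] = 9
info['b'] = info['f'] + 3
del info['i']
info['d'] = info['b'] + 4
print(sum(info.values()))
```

info['k'] = 6 → {'x': 5, 'i': 8, 'b': 8, 'f': 4, 'k': 6}
info['b'] = 8+5 = 13 → {'x': 5, 'i': 8, 'b': 13, 'f': 4, 'k': 6}
info['r'] = 9 → {'x': 5, 'i': 8, 'b': 13, 'f': 4, 'k': 6, 'r': 9}
info['b'] = info['f']+3 = 7 → {'x': 5, 'i': 8, 'b': 7, 'f': 4, 'k': 6, 'r': 9}
del 'i' → {'x': 5, 'b': 7, 'f': 4, 'k': 6, 'r': 9}
info['d'] = info['b']+4 = 11 → {'x': 5, 'b': 7, 'f': 4, 'k': 6, 'r': 9, 'd': 11}
sum of values = 42

42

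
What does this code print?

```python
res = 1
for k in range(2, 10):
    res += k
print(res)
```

45

k=2: res = 1+2 = 3
k=3: res = 3+3 = 6
k=4: res = 6+4 = 10
k=5: res = 10+5 = 15
k=6: res = 15+6 = 21
k=7: res = 21+7 = 28
k=8: res = 28+8 = 36
k=9: res = 36+9 = 45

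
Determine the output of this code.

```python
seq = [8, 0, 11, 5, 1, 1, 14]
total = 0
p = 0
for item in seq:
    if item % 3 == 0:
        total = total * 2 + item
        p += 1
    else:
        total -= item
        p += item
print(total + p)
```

item=8: not %3==0, total = 0-8 = -8; p=8
item=0: %3==0, total = (-8)*2+0 = -16; p=9
item=11: not %3==0, total = (-16)-11 = -27; p=20
item=5: not %3==0, total = (-27)-5 = -32; p=25
item=1: not %3==0, total = (-32)-1 = -33; p=26
item=1: not %3==0, total = (-33)-1 = -34; p=27
item=14: not %3==0, total = (-34)-14 = -48; p=41
total+p = (-48)+41 = -7

-7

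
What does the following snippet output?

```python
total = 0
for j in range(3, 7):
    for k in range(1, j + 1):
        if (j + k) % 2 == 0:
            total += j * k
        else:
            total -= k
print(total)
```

132

j=3,k=1: even sum, total = 0+3 = 3
j=3,k=2: odd sum, total = 3-2 = 1
j=3,k=3: even sum, total = 1+9 = 10
j=4,k=1: odd sum, total = 10-1 = 9
j=4,k=2: even sum, total = 9+8 = 17
j=4,k=3: odd sum, total = 17-3 = 14
j=4,k=4: even sum, total = 14+16 = 30
j=5,k=1: even sum, total = 30+5 = 35
j=5,k=2: odd sum, total = 35-2 = 33
j=5,k=3: even sum, total = 33+15 = 48
j=5,k=4: odd sum, total = 48-4 = 44
j=5,k=5: even sum, total = 44+25 = 69
j=6,k=1: odd sum, total = 69-1 = 68
j=6,k=2: even sum, total = 68+12 = 80
j=6,k=3: odd sum, total = 80-3 = 77
j=6,k=4: even sum, total = 77+24 = 101
j=6,k=5: odd sum, total = 101-5 = 96
j=6,k=6: even sum, total = 96+36 = 132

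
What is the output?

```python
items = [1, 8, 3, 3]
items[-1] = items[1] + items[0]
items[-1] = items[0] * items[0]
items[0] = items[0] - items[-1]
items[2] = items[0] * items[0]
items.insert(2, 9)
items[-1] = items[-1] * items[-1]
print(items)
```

[0, 8, 9, 0, 1]

items[-1] = items[1]+items[0] = 8+1 = 9 → [1, 8, 3, 9]
items[-1] = items[0]*items[0] = 1*1 = 1 → [1, 8, 3, 1]
items[0] = items[0]-items[-1] = 1-1 = 0 → [0, 8, 3, 1]
items[2] = items[0]*items[0] = 0*0 = 0 → [0, 8, 0, 1]
insert 9 at 2 → [0, 8, 9, 0, 1]
items[-1] = items[-1]*items[-1] = 1*1 = 1 → [0, 8, 9, 0, 1]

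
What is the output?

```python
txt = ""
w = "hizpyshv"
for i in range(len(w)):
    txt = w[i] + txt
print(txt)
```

i=0: prepend 'h' → 'h'
i=1: prepend 'i' → 'ih'
i=2: prepend 'z' → 'zih'
i=3: prepend 'p' → 'pzih'
i=4: prepend 'y' → 'ypzih'
i=5: prepend 's' → 'sypzih'
i=6: prepend 'h' → 'hsypzih'
i=7: prepend 'v' → 'vhsypzih'

vhsypzih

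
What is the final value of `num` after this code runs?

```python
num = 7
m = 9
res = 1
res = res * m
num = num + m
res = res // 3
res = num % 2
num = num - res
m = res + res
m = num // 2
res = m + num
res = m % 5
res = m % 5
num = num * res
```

res = 1*9 = 9
num = 7+9 = 16
res = 9//3 = 3
res = 16%2 = 0
num = 16-0 = 16
m = 0+0 = 0
m = 16//2 = 8
res = 8+16 = 24
res = 8%5 = 3
res = 8%5 = 3
num = 16*3 = 48

48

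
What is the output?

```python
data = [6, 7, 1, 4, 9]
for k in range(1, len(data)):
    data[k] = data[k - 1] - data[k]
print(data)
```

k=1: data[1] = 6-7 = -1 → [6, -1, 1, 4, 9]
k=2: data[2] = (-1)-1 = -2 → [6, -1, -2, 4, 9]
k=3: data[3] = (-2)-4 = -6 → [6, -1, -2, -6, 9]
k=4: data[4] = (-6)-9 = -15 → [6, -1, -2, -6, -15]

[6, -1, -2, -6, -15]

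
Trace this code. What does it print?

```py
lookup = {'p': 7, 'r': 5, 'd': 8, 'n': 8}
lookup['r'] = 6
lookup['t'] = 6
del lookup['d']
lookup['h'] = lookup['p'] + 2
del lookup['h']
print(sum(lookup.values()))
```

lookup['r'] = 6 → {'p': 7, 'r': 6, 'd': 8, 'n': 8}
lookup['t'] = 6 → {'p': 7, 'r': 6, 'd': 8, 'n': 8, 't': 6}
del 'd' → {'p': 7, 'r': 6, 'n': 8, 't': 6}
lookup['h'] = lookup['p']+2 = 9 → {'p': 7, 'r': 6, 'n': 8, 't': 6, 'h': 9}
del 'h' → {'p': 7, 'r': 6, 'n': 8, 't': 6}
sum of values = 27

27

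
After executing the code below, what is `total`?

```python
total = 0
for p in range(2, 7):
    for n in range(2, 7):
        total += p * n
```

400

p=2,n=2: total = 0+4 = 4
p=2,n=3: total = 4+6 = 10
p=2,n=4: total = 10+8 = 18
p=2,n=5: total = 18+10 = 28
p=2,n=6: total = 28+12 = 40
p=3,n=2: total = 40+6 = 46
p=3,n=3: total = 46+9 = 55
p=3,n=4: total = 55+12 = 67
p=3,n=5: total = 67+15 = 82
p=3,n=6: total = 82+18 = 100
p=4,n=2: total = 100+8 = 108
p=4,n=3: total = 108+12 = 120
p=4,n=4: total = 120+16 = 136
p=4,n=5: total = 136+20 = 156
p=4,n=6: total = 156+24 = 180
p=5,n=2: total = 180+10 = 190
p=5,n=3: total = 190+15 = 205
p=5,n=4: total = 205+20 = 225
p=5,n=5: total = 225+25 = 250
p=5,n=6: total = 250+30 = 280
p=6,n=2: total = 280+12 = 292
p=6,n=3: total = 292+18 = 310
p=6,n=4: total = 310+24 = 334
p=6,n=5: total = 334+30 = 364
p=6,n=6: total = 364+36 = 400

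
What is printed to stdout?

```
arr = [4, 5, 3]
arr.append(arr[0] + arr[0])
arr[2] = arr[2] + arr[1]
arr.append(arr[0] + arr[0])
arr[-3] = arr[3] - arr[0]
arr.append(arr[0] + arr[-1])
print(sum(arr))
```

41

append arr[0]+arr[0] = 4+4 = 8 → [4, 5, 3, 8]
arr[2] = arr[2]+arr[1] = 3+5 = 8 → [4, 5, 8, 8]
append arr[0]+arr[0] = 4+4 = 8 → [4, 5, 8, 8, 8]
arr[-3] = arr[3]-arr[0] = 8-4 = 4 → [4, 5, 4, 8, 8]
append arr[0]+arr[-1] = 4+8 = 12 → [4, 5, 4, 8, 8, 12]
sum = 41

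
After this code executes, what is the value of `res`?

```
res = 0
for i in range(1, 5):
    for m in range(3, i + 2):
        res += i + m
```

42

i=2,m=3: res = 0+5 = 5
i=3,m=3: res = 5+6 = 11
i=3,m=4: res = 11+7 = 18
i=4,m=3: res = 18+7 = 25
i=4,m=4: res = 25+8 = 33
i=4,m=5: res = 33+9 = 42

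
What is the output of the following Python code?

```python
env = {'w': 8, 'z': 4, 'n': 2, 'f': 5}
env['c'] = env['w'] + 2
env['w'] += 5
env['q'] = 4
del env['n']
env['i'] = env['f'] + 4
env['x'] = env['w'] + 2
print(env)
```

{'w': 13, 'z': 4, 'f': 5, 'c': 10, 'q': 4, 'i': 9, 'x': 15}

env['c'] = env['w']+2 = 10 → {'w': 8, 'z': 4, 'n': 2, 'f': 5, 'c': 10}
env['w'] = 8+5 = 13 → {'w': 13, 'z': 4, 'n': 2, 'f': 5, 'c': 10}
env['q'] = 4 → {'w': 13, 'z': 4, 'n': 2, 'f': 5, 'c': 10, 'q': 4}
del 'n' → {'w': 13, 'z': 4, 'f': 5, 'c': 10, 'q': 4}
env['i'] = env['f']+4 = 9 → {'w': 13, 'z': 4, 'f': 5, 'c': 10, 'q': 4, 'i': 9}
env['x'] = env['w']+2 = 15 → {'w': 13, 'z': 4, 'f': 5, 'c': 10, 'q': 4, 'i': 9, 'x': 15}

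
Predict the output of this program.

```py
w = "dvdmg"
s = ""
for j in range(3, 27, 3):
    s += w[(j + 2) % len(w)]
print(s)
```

dmvgddmv

j=3: add w[0]='d' → 'd'
j=6: add w[3]='m' → 'dm'
j=9: add w[1]='v' → 'dmv'
j=12: add w[4]='g' → 'dmvg'
j=15: add w[2]='d' → 'dmvgd'
j=18: add w[0]='d' → 'dmvgdd'
j=21: add w[3]='m' → 'dmvgddm'
j=24: add w[1]='v' → 'dmvgddmv'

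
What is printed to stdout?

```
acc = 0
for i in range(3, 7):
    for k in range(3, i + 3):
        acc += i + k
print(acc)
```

174

i=3,k=3: acc = 0+6 = 6
i=3,k=4: acc = 6+7 = 13
i=3,k=5: acc = 13+8 = 21
i=4,k=3: acc = 21+7 = 28
i=4,k=4: acc = 28+8 = 36
i=4,k=5: acc = 36+9 = 45
i=4,k=6: acc = 45+10 = 55
i=5,k=3: acc = 55+8 = 63
i=5,k=4: acc = 63+9 = 72
i=5,k=5: acc = 72+10 = 82
i=5,k=6: acc = 82+11 = 93
i=5,k=7: acc = 93+12 = 105
i=6,k=3: acc = 105+9 = 114
i=6,k=4: acc = 114+10 = 124
i=6,k=5: acc = 124+11 = 135
i=6,k=6: acc = 135+12 = 147
i=6,k=7: acc = 147+13 = 160
i=6,k=8: acc = 160+14 = 174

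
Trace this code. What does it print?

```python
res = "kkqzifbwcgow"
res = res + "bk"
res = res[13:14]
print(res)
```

+ 'bk' → 'kkqzifbwcgowbk'
slice [13:14] → 'k'

k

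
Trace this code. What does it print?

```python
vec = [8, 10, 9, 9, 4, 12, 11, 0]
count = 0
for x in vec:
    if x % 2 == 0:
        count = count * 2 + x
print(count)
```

248

x=8: even, count = 0*2+8 = 8
x=10: even, count = 8*2+10 = 26
x=9: not even
x=9: not even
x=4: even, count = 26*2+4 = 56
x=12: even, count = 56*2+12 = 124
x=11: not even
x=0: even, count = 124*2+0 = 248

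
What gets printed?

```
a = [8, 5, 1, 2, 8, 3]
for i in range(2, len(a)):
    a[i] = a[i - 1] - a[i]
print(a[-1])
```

-9

i=2: a[2] = 5-1 = 4 → [8, 5, 4, 2, 8, 3]
i=3: a[3] = 4-2 = 2 → [8, 5, 4, 2, 8, 3]
i=4: a[4] = 2-8 = -6 → [8, 5, 4, 2, -6, 3]
i=5: a[5] = (-6)-3 = -9 → [8, 5, 4, 2, -6, -9]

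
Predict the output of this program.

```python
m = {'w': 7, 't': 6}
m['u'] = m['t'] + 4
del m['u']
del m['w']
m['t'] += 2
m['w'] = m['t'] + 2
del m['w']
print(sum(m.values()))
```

8

m['u'] = m['t']+4 = 10 → {'w': 7, 't': 6, 'u': 10}
del 'u' → {'w': 7, 't': 6}
del 'w' → {'t': 6}
m['t'] = 6+2 = 8 → {'t': 8}
m['w'] = m['t']+2 = 10 → {'t': 8, 'w': 10}
del 'w' → {'t': 8}
sum of values = 8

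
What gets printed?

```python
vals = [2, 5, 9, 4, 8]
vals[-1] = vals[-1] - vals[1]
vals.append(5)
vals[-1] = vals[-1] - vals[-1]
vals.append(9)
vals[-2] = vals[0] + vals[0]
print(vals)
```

vals[-1] = vals[-1]-vals[1] = 8-5 = 3 → [2, 5, 9, 4, 3]
append 5 → [2, 5, 9, 4, 3, 5]
vals[-1] = vals[-1]-vals[-1] = 5-5 = 0 → [2, 5, 9, 4, 3, 0]
append 9 → [2, 5, 9, 4, 3, 0, 9]
vals[-2] = vals[0]+vals[0] = 2+2 = 4 → [2, 5, 9, 4, 3, 4, 9]

[2, 5, 9, 4, 3, 4, 9]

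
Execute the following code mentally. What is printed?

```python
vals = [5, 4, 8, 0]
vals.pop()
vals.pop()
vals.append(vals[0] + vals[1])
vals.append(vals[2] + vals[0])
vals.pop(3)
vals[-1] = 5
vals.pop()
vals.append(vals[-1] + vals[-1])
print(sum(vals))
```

17

pop() removes 0 → [5, 4, 8]
pop() removes 8 → [5, 4]
append vals[0]+vals[1] = 5+4 = 9 → [5, 4, 9]
append vals[2]+vals[0] = 9+5 = 14 → [5, 4, 9, 14]
pop(3) removes 14 → [5, 4, 9]
vals[-1] = 5 → [5, 4, 5]
pop() removes 5 → [5, 4]
append vals[-1]+vals[-1] = 4+4 = 8 → [5, 4, 8]
sum = 17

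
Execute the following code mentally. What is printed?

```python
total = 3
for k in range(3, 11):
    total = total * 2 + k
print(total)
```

k=3: total = 3*2+3 = 9
k=4: total = 9*2+4 = 22
k=5: total = 22*2+5 = 49
k=6: total = 49*2+6 = 104
k=7: total = 104*2+7 = 215
k=8: total = 215*2+8 = 438
k=9: total = 438*2+9 = 885
k=10: total = 885*2+10 = 1780

1780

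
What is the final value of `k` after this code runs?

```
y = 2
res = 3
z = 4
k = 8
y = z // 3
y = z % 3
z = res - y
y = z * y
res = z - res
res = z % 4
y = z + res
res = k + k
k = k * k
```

64

y = 4//3 = 1
y = 4%3 = 1
z = 3-1 = 2
y = 2*1 = 2
res = 2-3 = -1
res = 2%4 = 2
y = 2+2 = 4
res = 8+8 = 16
k = 8*8 = 64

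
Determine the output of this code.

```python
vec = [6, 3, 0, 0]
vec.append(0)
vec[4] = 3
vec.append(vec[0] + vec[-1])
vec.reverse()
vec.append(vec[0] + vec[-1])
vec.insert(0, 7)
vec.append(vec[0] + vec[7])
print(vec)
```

append 0 → [6, 3, 0, 0, 0]
vec[4] = 3 → [6, 3, 0, 0, 3]
append vec[0]+vec[-1] = 6+3 = 9 → [6, 3, 0, 0, 3, 9]
reverse → [9, 3, 0, 0, 3, 6]
append vec[0]+vec[-1] = 9+6 = 15 → [9, 3, 0, 0, 3, 6, 15]
insert 7 at 0 → [7, 9, 3, 0, 0, 3, 6, 15]
append vec[0]+vec[7] = 7+15 = 22 → [7, 9, 3, 0, 0, 3, 6, 15, 22]

[7, 9, 3, 0, 0, 3, 6, 15, 22]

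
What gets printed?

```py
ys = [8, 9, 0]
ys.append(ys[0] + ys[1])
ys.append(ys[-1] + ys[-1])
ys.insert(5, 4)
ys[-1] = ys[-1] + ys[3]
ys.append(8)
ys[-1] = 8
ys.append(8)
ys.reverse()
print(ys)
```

append ys[0]+ys[1] = 8+9 = 17 → [8, 9, 0, 17]
append ys[-1]+ys[-1] = 17+17 = 34 → [8, 9, 0, 17, 34]
insert 4 at 5 → [8, 9, 0, 17, 34, 4]
ys[-1] = ys[-1]+ys[3] = 4+17 = 21 → [8, 9, 0, 17, 34, 21]
append 8 → [8, 9, 0, 17, 34, 21, 8]
ys[-1] = 8 → [8, 9, 0, 17, 34, 21, 8]
append 8 → [8, 9, 0, 17, 34, 21, 8, 8]
reverse → [8, 8, 21, 34, 17, 0, 9, 8]

[8, 8, 21, 34, 17, 0, 9, 8]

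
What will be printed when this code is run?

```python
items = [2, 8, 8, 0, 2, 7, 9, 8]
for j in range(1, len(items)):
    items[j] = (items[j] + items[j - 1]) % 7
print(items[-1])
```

j=1: items[1] = (8+2)%7 = 3 → [2, 3, 8, 0, 2, 7, 9, 8]
j=2: items[2] = (8+3)%7 = 4 → [2, 3, 4, 0, 2, 7, 9, 8]
j=3: items[3] = (0+4)%7 = 4 → [2, 3, 4, 4, 2, 7, 9, 8]
j=4: items[4] = (2+4)%7 = 6 → [2, 3, 4, 4, 6, 7, 9, 8]
j=5: items[5] = (7+6)%7 = 6 → [2, 3, 4, 4, 6, 6, 9, 8]
j=6: items[6] = (9+6)%7 = 1 → [2, 3, 4, 4, 6, 6, 1, 8]
j=7: items[7] = (8+1)%7 = 2 → [2, 3, 4, 4, 6, 6, 1, 2]

2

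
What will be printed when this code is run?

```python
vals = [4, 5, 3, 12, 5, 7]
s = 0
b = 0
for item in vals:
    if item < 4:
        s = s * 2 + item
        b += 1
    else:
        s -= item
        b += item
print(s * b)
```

item=4: not <4, s = 0-4 = -4; b=4
item=5: not <4, s = (-4)-5 = -9; b=9
item=3: <4, s = (-9)*2+3 = -15; b=10
item=12: not <4, s = (-15)-12 = -27; b=22
item=5: not <4, s = (-27)-5 = -32; b=27
item=7: not <4, s = (-32)-7 = -39; b=34
s*b = (-39)*34 = -1326

-1326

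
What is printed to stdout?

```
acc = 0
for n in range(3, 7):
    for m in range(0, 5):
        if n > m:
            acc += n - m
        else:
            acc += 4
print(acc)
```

63

n=3,m=0: 3>0, acc = 0+3 = 3
n=3,m=1: 3>1, acc = 3+2 = 5
n=3,m=2: 3>2, acc = 5+1 = 6
n=3,m=3: not 3>3, acc = 6+4 = 10
n=3,m=4: not 3>4, acc = 10+4 = 14
n=4,m=0: 4>0, acc = 14+4 = 18
n=4,m=1: 4>1, acc = 18+3 = 21
n=4,m=2: 4>2, acc = 21+2 = 23
n=4,m=3: 4>3, acc = 23+1 = 24
n=4,m=4: not 4>4, acc = 24+4 = 28
n=5,m=0: 5>0, acc = 28+5 = 33
n=5,m=1: 5>1, acc = 33+4 = 37
n=5,m=2: 5>2, acc = 37+3 = 40
n=5,m=3: 5>3, acc = 40+2 = 42
n=5,m=4: 5>4, acc = 42+1 = 43
n=6,m=0: 6>0, acc = 43+6 = 49
n=6,m=1: 6>1, acc = 49+5 = 54
n=6,m=2: 6>2, acc = 54+4 = 58
n=6,m=3: 6>3, acc = 58+3 = 61
n=6,m=4: 6>4, acc = 61+2 = 63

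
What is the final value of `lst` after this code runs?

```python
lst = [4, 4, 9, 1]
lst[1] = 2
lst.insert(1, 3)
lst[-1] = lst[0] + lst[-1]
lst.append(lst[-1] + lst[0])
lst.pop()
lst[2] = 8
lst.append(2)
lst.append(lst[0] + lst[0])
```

lst[1] = 2 → [4, 2, 9, 1]
insert 3 at 1 → [4, 3, 2, 9, 1]
lst[-1] = lst[0]+lst[-1] = 4+1 = 5 → [4, 3, 2, 9, 5]
append lst[-1]+lst[0] = 5+4 = 9 → [4, 3, 2, 9, 5, 9]
pop() removes 9 → [4, 3, 2, 9, 5]
lst[2] = 8 → [4, 3, 8, 9, 5]
append 2 → [4, 3, 8, 9, 5, 2]
append lst[0]+lst[0] = 4+4 = 8 → [4, 3, 8, 9, 5, 2, 8]

[4, 3, 8, 9, 5, 2, 8]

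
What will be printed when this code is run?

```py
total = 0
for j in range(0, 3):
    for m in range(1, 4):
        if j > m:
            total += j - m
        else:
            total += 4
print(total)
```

33

j=0,m=1: not 0>1, total = 0+4 = 4
j=0,m=2: not 0>2, total = 4+4 = 8
j=0,m=3: not 0>3, total = 8+4 = 12
j=1,m=1: not 1>1, total = 12+4 = 16
j=1,m=2: not 1>2, total = 16+4 = 20
j=1,m=3: not 1>3, total = 20+4 = 24
j=2,m=1: 2>1, total = 24+1 = 25
j=2,m=2: not 2>2, total = 25+4 = 29
j=2,m=3: not 2>3, total = 29+4 = 33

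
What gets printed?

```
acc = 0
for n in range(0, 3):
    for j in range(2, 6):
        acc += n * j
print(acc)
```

n=0,j=2: acc = 0+0 = 0
n=0,j=3: acc = 0+0 = 0
n=0,j=4: acc = 0+0 = 0
n=0,j=5: acc = 0+0 = 0
n=1,j=2: acc = 0+2 = 2
n=1,j=3: acc = 2+3 = 5
n=1,j=4: acc = 5+4 = 9
n=1,j=5: acc = 9+5 = 14
n=2,j=2: acc = 14+4 = 18
n=2,j=3: acc = 18+6 = 24
n=2,j=4: acc = 24+8 = 32
n=2,j=5: acc = 32+10 = 42

42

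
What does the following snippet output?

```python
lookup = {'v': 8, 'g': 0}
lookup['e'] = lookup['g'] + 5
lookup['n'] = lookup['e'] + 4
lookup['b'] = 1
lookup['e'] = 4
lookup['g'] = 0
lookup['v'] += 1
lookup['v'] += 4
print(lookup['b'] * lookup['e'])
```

lookup['e'] = lookup['g']+5 = 5 → {'v': 8, 'g': 0, 'e': 5}
lookup['n'] = lookup['e']+4 = 9 → {'v': 8, 'g': 0, 'e': 5, 'n': 9}
lookup['b'] = 1 → {'v': 8, 'g': 0, 'e': 5, 'n': 9, 'b': 1}
lookup['e'] = 4 → {'v': 8, 'g': 0, 'e': 4, 'n': 9, 'b': 1}
lookup['g'] = 0 → {'v': 8, 'g': 0, 'e': 4, 'n': 9, 'b': 1}
lookup['v'] = 8+1 = 9 → {'v': 9, 'g': 0, 'e': 4, 'n': 9, 'b': 1}
lookup['v'] = 9+4 = 13 → {'v': 13, 'g': 0, 'e': 4, 'n': 9, 'b': 1}
lookup['b']*lookup['e'] = 1*4 = 4

4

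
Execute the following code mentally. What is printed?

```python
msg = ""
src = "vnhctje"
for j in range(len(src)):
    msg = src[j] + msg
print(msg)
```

ejtchnv

j=0: prepend 'v' → 'v'
j=1: prepend 'n' → 'nv'
j=2: prepend 'h' → 'hnv'
j=3: prepend 'c' → 'chnv'
j=4: prepend 't' → 'tchnv'
j=5: prepend 'j' → 'jtchnv'
j=6: prepend 'e' → 'ejtchnv'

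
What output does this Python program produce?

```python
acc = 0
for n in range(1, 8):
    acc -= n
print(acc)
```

n=1: acc = 0-1 = -1
n=2: acc = (-1)-2 = -3
n=3: acc = (-3)-3 = -6
n=4: acc = (-6)-4 = -10
n=5: acc = (-10)-5 = -15
n=6: acc = (-15)-6 = -21
n=7: acc = (-21)-7 = -28

-28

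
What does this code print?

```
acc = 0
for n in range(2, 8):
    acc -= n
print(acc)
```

n=2: acc = 0-2 = -2
n=3: acc = (-2)-3 = -5
n=4: acc = (-5)-4 = -9
n=5: acc = (-9)-5 = -14
n=6: acc = (-14)-6 = -20
n=7: acc = (-20)-7 = -27

-27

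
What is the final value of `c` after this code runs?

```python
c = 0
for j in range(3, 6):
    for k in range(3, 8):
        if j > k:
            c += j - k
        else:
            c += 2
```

j=3,k=3: not 3>3, c = 0+2 = 2
j=3,k=4: not 3>4, c = 2+2 = 4
j=3,k=5: not 3>5, c = 4+2 = 6
j=3,k=6: not 3>6, c = 6+2 = 8
j=3,k=7: not 3>7, c = 8+2 = 10
j=4,k=3: 4>3, c = 10+1 = 11
j=4,k=4: not 4>4, c = 11+2 = 13
j=4,k=5: not 4>5, c = 13+2 = 15
j=4,k=6: not 4>6, c = 15+2 = 17
j=4,k=7: not 4>7, c = 17+2 = 19
j=5,k=3: 5>3, c = 19+2 = 21
j=5,k=4: 5>4, c = 21+1 = 22
j=5,k=5: not 5>5, c = 22+2 = 24
j=5,k=6: not 5>6, c = 24+2 = 26
j=5,k=7: not 5>7, c = 26+2 = 28

28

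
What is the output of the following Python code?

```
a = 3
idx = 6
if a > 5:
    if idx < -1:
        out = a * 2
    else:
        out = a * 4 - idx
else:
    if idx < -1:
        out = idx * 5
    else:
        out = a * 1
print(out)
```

a=3, idx=6
a > 5 is False; idx < -1 is False
→ out = a * 1 = 3

3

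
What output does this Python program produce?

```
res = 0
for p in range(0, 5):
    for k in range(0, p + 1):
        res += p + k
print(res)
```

60

p=0,k=0: res = 0+0 = 0
p=1,k=0: res = 0+1 = 1
p=1,k=1: res = 1+2 = 3
p=2,k=0: res = 3+2 = 5
p=2,k=1: res = 5+3 = 8
p=2,k=2: res = 8+4 = 12
p=3,k=0: res = 12+3 = 15
p=3,k=1: res = 15+4 = 19
p=3,k=2: res = 19+5 = 24
p=3,k=3: res = 24+6 = 30
p=4,k=0: res = 30+4 = 34
p=4,k=1: res = 34+5 = 39
p=4,k=2: res = 39+6 = 45
p=4,k=3: res = 45+7 = 52
p=4,k=4: res = 52+8 = 60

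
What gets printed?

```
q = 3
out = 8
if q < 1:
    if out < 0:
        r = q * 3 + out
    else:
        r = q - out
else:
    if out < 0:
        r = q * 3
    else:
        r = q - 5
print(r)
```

-2

q=3, out=8
q < 1 is False; out < 0 is False
→ r = q - 5 = -2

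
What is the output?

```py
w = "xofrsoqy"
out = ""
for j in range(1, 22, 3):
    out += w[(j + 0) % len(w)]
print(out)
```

osyfoxr

j=1: add w[1]='o' → 'o'
j=4: add w[4]='s' → 'os'
j=7: add w[7]='y' → 'osy'
j=10: add w[2]='f' → 'osyf'
j=13: add w[5]='o' → 'osyfo'
j=16: add w[0]='x' → 'osyfox'
j=19: add w[3]='r' → 'osyfoxr'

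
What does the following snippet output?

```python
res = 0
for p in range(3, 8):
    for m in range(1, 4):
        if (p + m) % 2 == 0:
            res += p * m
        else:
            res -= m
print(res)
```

p=3,m=1: even sum, res = 0+3 = 3
p=3,m=2: odd sum, res = 3-2 = 1
p=3,m=3: even sum, res = 1+9 = 10
p=4,m=1: odd sum, res = 10-1 = 9
p=4,m=2: even sum, res = 9+8 = 17
p=4,m=3: odd sum, res = 17-3 = 14
p=5,m=1: even sum, res = 14+5 = 19
p=5,m=2: odd sum, res = 19-2 = 17
p=5,m=3: even sum, res = 17+15 = 32
p=6,m=1: odd sum, res = 32-1 = 31
p=6,m=2: even sum, res = 31+12 = 43
p=6,m=3: odd sum, res = 43-3 = 40
p=7,m=1: even sum, res = 40+7 = 47
p=7,m=2: odd sum, res = 47-2 = 45
p=7,m=3: even sum, res = 45+21 = 66

66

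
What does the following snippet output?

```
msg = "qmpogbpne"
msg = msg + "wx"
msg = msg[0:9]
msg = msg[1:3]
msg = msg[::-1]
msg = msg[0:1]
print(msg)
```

p

+ 'wx' → 'qmpogbpnewx'
slice [0:9] → 'qmpogbpne'
slice [1:3] → 'mp'
reverse → 'pm'
slice [0:1] → 'p'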